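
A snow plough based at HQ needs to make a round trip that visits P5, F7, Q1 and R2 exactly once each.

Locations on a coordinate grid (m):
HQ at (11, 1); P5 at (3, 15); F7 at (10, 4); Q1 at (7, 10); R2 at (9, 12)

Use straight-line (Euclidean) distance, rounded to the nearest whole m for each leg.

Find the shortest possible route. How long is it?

34 m — the shortest possible round trip.

With 4 stops there are 4!/2 = 12 distinct round trips (a route and its reverse cost the same).
HQ → P5 → F7 → Q1 → R2 → HQ: 16+13+7+3+11 = 50
HQ → P5 → F7 → R2 → Q1 → HQ: 16+13+8+3+10 = 50
HQ → P5 → Q1 → F7 → R2 → HQ: 16+6+7+8+11 = 48
HQ → P5 → Q1 → R2 → F7 → HQ: 16+6+3+8+3 = 36
HQ → P5 → R2 → F7 → Q1 → HQ: 16+7+8+7+10 = 48
HQ → P5 → R2 → Q1 → F7 → HQ: 16+7+3+7+3 = 36
HQ → F7 → P5 → Q1 → R2 → HQ: 3+13+6+3+11 = 36
HQ → F7 → P5 → R2 → Q1 → HQ: 3+13+7+3+10 = 36
HQ → F7 → Q1 → P5 → R2 → HQ: 3+7+6+7+11 = 34
HQ → F7 → R2 → P5 → Q1 → HQ: 3+8+7+6+10 = 34
HQ → Q1 → P5 → F7 → R2 → HQ: 10+6+13+8+11 = 48
HQ → Q1 → F7 → P5 → R2 → HQ: 10+7+13+7+11 = 48
The minimum is 34.
One optimal route: HQ → F7 → Q1 → P5 → R2 → HQ (or its reverse).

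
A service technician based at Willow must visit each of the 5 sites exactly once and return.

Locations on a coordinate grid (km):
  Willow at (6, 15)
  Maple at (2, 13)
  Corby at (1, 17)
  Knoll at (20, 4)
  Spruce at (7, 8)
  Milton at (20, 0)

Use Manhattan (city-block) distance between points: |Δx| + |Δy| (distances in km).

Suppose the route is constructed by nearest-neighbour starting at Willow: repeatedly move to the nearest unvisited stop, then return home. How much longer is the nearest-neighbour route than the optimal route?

The nearest-neighbour route is 4 km longer than optimal.

From Willow: Maple=6, Corby=7, Spruce=8, Knoll=25, Milton=29 → choose Maple (6).
From Maple: Corby=5, Spruce=10, Knoll=27, Milton=31 → choose Corby (5).
From Corby: Spruce=15, Knoll=32, Milton=36 → choose Spruce (15).
From Spruce: Knoll=17, Milton=21 → choose Knoll (17).
From Knoll: Milton=4 → choose Milton (4).
NN route Willow → Maple → Corby → Spruce → Knoll → Milton → Willow costs 76.
Optimal: Willow → Corby → Maple → Knoll → Milton → Spruce → Willow costs 72 (by enumerating all 60 distinct tours).
Excess = 76 − 72 = 4.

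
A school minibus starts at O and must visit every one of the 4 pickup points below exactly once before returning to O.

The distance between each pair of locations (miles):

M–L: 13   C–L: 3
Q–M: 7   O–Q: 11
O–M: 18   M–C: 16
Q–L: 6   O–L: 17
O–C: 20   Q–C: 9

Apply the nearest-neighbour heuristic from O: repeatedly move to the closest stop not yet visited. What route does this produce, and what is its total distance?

O → [Q:11 / L:17 / M:18 / C:20] → Q (11)
Q → [L:6 / M:7 / C:9] → L (6)
L → [C:3 / M:13] → C (3)
C → [M:16] → M (16)
Return M→O: 18.
Total = 11 + 6 + 3 + 16 + 18 = 54.

Total distance 54 miles via the nearest-neighbour route O → Q → L → C → M → O.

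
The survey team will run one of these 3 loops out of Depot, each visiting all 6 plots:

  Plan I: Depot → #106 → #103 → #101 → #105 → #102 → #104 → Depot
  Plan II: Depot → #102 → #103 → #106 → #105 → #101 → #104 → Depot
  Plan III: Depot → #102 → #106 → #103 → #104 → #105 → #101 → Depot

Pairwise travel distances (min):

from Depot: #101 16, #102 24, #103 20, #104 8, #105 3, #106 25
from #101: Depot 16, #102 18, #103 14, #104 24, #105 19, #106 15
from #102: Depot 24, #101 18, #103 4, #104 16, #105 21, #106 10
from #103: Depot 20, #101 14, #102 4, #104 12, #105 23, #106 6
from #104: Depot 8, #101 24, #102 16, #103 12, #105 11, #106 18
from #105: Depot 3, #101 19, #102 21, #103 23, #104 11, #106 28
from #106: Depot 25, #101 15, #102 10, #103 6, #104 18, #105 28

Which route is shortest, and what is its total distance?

Shortest is Plan III, total 98 min.

Plan I: 25 + 6 + 14 + 19 + 21 + 16 + 8 = 109
Plan II: 24 + 4 + 6 + 28 + 19 + 24 + 8 = 113
Plan III: 24 + 10 + 6 + 12 + 11 + 19 + 16 = 98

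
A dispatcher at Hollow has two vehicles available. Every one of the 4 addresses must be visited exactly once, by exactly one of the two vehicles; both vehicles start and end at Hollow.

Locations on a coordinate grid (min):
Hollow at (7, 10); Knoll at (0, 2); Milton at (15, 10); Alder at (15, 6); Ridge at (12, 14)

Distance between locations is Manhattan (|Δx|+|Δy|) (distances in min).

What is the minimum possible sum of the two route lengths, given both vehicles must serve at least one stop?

Minimum combined distance: 62 min.

Try each way of splitting the stops between the two vehicles (each non-empty) and, for each split, find the best tour for each vehicle:
  {Knoll} + {Milton, Alder, Ridge}: 30 + 32 = 62
  {Milton} + {Knoll, Alder, Ridge}: 16 + 54 = 70
  {Knoll, Milton} + {Alder, Ridge}: 46 + 32 = 78
  {Alder} + {Knoll, Milton, Ridge}: 24 + 54 = 78
  {Knoll, Alder} + {Milton, Ridge}: 46 + 24 = 70
  {Milton, Alder} + {Knoll, Ridge}: 24 + 48 = 72
  … (7 splits in total)
Best: vehicle 1 Hollow → Knoll → Hollow = 30; vehicle 2 Hollow → Milton → Alder → Ridge → Hollow = 32; combined 62.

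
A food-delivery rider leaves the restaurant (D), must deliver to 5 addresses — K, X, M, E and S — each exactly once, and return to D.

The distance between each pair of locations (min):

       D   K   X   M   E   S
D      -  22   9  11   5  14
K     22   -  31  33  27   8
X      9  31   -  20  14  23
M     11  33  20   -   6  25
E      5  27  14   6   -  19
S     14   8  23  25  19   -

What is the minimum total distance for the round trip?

There are 60 distinct closed tours to check (reversals are equivalent).
D - K - X - M - E - S - D: 22+31+20+6+19+14 = 112
D - K - X - M - S - E - D: 22+31+20+25+19+5 = 122
D - K - X - E - M - S - D: 22+31+14+6+25+14 = 112
D - K - X - E - S - M - D: 22+31+14+19+25+11 = 122
D - K - X - S - M - E - D: 22+31+23+25+6+5 = 112
D - K - X - S - E - M - D: 22+31+23+19+6+11 = 112
D - K - M - X - E - S - D: 22+33+20+14+19+14 = 122
D - K - M - X - S - E - D: 22+33+20+23+19+5 = 122
D - K - M - E - X - S - D: 22+33+6+14+23+14 = 112
D - K - M - E - S - X - D: 22+33+6+19+23+9 = 112
D - K - M - S - X - E - D: 22+33+25+23+14+5 = 122
D - K - M - S - E - X - D: 22+33+25+19+14+9 = 122
D - K - E - X - M - S - D: 22+27+14+20+25+14 = 122
D - K - E - X - S - M - D: 22+27+14+23+25+11 = 122
… (46 more)
D - K - S - X - M - E - D: 22+8+23+20+6+5 = 84  ← best
The minimum is 84.
One optimal route: D → K → S → X → M → E → D (or its reverse).

Minimum total distance: 84 min.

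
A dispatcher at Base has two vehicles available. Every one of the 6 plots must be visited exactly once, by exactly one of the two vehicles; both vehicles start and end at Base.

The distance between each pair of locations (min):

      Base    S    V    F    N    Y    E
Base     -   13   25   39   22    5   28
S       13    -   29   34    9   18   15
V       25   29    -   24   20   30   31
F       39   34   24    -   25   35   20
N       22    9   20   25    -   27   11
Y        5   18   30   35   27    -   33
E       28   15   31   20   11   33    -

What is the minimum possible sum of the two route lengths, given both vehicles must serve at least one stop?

Minimum combined distance: 112 min.

Check every non-empty split of the stops between the two vehicles; for each half take its own optimal tour:
  {S} + {V, F, N, Y, E}: 26 + 112 = 138
  {V} + {S, F, N, Y, E}: 50 + 93 = 143
  {S, V} + {F, N, Y, E}: 67 + 93 = 160
  {F} + {S, V, N, Y, E}: 78 + 94 = 172
  {S, F} + {V, N, Y, E}: 86 + 94 = 180
  {V, F} + {S, N, Y, E}: 88 + 71 = 159
  … (31 splits in total)
  {Y} + {S, V, F, N, E}: 10 + 102 = 112  ← best
Best: vehicle 1 Base → Y → Base = 10; vehicle 2 Base → S → N → E → F → V → Base = 102; combined 112.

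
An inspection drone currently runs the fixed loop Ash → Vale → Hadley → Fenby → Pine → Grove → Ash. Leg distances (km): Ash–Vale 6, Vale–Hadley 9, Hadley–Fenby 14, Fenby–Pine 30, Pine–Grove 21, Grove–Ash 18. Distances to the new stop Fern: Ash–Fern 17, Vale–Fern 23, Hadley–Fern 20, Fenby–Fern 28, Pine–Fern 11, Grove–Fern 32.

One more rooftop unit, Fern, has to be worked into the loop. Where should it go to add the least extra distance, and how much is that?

Adding 9 km by placing Fern on the Fenby–Pine leg.

Insertion cost between consecutive stops i–j is d(i,Fern) + d(Fern,j) − d(i,j):
  between Ash and Vale: 17 + 23 − 6 = 34
  between Vale and Hadley: 23 + 20 − 9 = 34
  between Hadley and Fenby: 20 + 28 − 14 = 34
  between Fenby and Pine: 28 + 11 − 30 = 9
  between Pine and Grove: 11 + 32 − 21 = 22
  between Grove and Ash: 32 + 17 − 18 = 31
Cheapest insertion is between Fenby and Pine, adding 9.
New total = 98 + 9 = 107.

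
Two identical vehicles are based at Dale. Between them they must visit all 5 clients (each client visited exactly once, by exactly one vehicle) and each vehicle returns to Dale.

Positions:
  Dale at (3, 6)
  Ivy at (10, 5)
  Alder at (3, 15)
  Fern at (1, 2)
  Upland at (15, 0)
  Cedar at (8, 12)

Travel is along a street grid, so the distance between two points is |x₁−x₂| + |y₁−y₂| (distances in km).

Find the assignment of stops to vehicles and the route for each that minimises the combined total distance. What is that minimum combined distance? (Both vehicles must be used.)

Check every non-empty split of the stops between the two vehicles; for each half take its own optimal tour:
  {Ivy} + {Alder, Fern, Upland, Cedar}: 16 + 58 = 74
  {Alder} + {Ivy, Fern, Upland, Cedar}: 18 + 52 = 70
  {Ivy, Alder} + {Fern, Upland, Cedar}: 34 + 52 = 86
  {Fern} + {Ivy, Alder, Upland, Cedar}: 12 + 54 = 66
  {Ivy, Fern} + {Alder, Upland, Cedar}: 26 + 54 = 80
  {Alder, Fern} + {Ivy, Upland, Cedar}: 30 + 48 = 78
  … (15 splits in total)
Best: vehicle 1 Dale → Fern → Dale = 12; vehicle 2 Dale → Ivy → Upland → Cedar → Alder → Dale = 54; combined 66.

66 km — the smallest possible combined total.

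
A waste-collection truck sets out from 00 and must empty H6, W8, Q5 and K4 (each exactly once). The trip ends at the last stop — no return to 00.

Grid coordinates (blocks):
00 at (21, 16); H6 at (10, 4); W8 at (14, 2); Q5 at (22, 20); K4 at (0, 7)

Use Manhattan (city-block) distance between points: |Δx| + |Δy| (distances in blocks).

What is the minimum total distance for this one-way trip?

There are 4! = 24 possible orderings.
00 - H6 - W8 - Q5 - K4: 23+6+26+35 = 90
00 - H6 - W8 - K4 - Q5: 23+6+19+35 = 83
00 - H6 - Q5 - W8 - K4: 23+28+26+19 = 96
00 - H6 - Q5 - K4 - W8: 23+28+35+19 = 105
00 - H6 - K4 - W8 - Q5: 23+13+19+26 = 81
00 - H6 - K4 - Q5 - W8: 23+13+35+26 = 97
00 - W8 - H6 - Q5 - K4: 21+6+28+35 = 90
00 - W8 - H6 - K4 - Q5: 21+6+13+35 = 75
00 - W8 - Q5 - H6 - K4: 21+26+28+13 = 88
00 - W8 - Q5 - K4 - H6: 21+26+35+13 = 95
00 - W8 - K4 - H6 - Q5: 21+19+13+28 = 81
00 - W8 - K4 - Q5 - H6: 21+19+35+28 = 103
00 - Q5 - H6 - W8 - K4: 5+28+6+19 = 58
00 - Q5 - H6 - K4 - W8: 5+28+13+19 = 65
… (10 more)
00 - Q5 - W8 - H6 - K4: 5+26+6+13 = 50  ← best
The minimum is 50.
One shortest path: 00 → Q5 → W8 → H6 → K4.

50 blocks — the minimum one-way total.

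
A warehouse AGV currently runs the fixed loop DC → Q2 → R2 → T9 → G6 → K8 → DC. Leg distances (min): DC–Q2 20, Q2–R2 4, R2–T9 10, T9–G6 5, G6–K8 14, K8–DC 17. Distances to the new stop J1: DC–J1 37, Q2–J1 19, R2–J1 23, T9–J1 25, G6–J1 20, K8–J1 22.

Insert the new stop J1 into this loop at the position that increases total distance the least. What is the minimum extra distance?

Insertion cost between consecutive stops i–j is d(i,J1) + d(J1,j) − d(i,j):
  between DC and Q2: 37 + 19 − 20 = 36
  between Q2 and R2: 19 + 23 − 4 = 38
  between R2 and T9: 23 + 25 − 10 = 38
  between T9 and G6: 25 + 20 − 5 = 40
  between G6 and K8: 20 + 22 − 14 = 28
  between K8 and DC: 22 + 37 − 17 = 42
Cheapest insertion is between G6 and K8, adding 28.
New total = 70 + 28 = 98.

+28 min — insert J1 between G6 and K8.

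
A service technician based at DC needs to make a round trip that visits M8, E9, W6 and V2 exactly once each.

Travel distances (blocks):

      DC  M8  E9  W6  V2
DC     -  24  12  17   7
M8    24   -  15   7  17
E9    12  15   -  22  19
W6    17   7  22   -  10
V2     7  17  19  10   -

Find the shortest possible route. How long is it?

There are 12 distinct closed tours to check (reversals are equivalent).
DC - M8 - E9 - W6 - V2 - DC: 24+15+22+10+7 = 78
DC - M8 - E9 - V2 - W6 - DC: 24+15+19+10+17 = 85
DC - M8 - W6 - E9 - V2 - DC: 24+7+22+19+7 = 79
DC - M8 - W6 - V2 - E9 - DC: 24+7+10+19+12 = 72
DC - M8 - V2 - E9 - W6 - DC: 24+17+19+22+17 = 99
DC - M8 - V2 - W6 - E9 - DC: 24+17+10+22+12 = 85
DC - E9 - M8 - W6 - V2 - DC: 12+15+7+10+7 = 51
DC - E9 - M8 - V2 - W6 - DC: 12+15+17+10+17 = 71
DC - E9 - W6 - M8 - V2 - DC: 12+22+7+17+7 = 65
DC - E9 - V2 - M8 - W6 - DC: 12+19+17+7+17 = 72
DC - W6 - M8 - E9 - V2 - DC: 17+7+15+19+7 = 65
DC - W6 - E9 - M8 - V2 - DC: 17+22+15+17+7 = 78
The minimum is 51.
One optimal route: DC → E9 → M8 → W6 → V2 → DC (or its reverse).

Shortest round trip = 51 blocks.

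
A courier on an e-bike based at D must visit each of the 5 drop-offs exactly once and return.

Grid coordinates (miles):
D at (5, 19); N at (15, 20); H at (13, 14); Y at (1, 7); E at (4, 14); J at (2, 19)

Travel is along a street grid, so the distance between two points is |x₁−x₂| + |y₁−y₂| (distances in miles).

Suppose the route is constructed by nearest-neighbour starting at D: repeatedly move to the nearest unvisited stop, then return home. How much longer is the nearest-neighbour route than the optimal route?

16 miles longer than the optimal tour.

D: J=3, E=6, N=11, H=13, Y=16 ⇒ J
J: E=7, Y=13, N=14, H=16 ⇒ E
E: H=9, Y=10, N=17 ⇒ H
H: N=8, Y=19 ⇒ N
N: Y=27 ⇒ Y
NN route D → J → E → H → N → Y → D costs 70.
Optimal: D → N → H → E → Y → J → D costs 54 (by enumerating all 60 distinct tours).
Excess = 70 − 54 = 16.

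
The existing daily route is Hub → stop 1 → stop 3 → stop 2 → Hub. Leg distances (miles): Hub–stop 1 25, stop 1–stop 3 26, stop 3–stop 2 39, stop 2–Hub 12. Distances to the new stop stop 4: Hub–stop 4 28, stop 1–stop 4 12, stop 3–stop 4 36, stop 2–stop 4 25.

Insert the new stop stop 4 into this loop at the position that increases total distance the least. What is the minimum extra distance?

Insertion cost between consecutive stops i–j is d(i,stop 4) + d(stop 4,j) − d(i,j):
  between Hub and stop 1: 28 + 12 − 25 = 15
  between stop 1 and stop 3: 12 + 36 − 26 = 22
  between stop 3 and stop 2: 36 + 25 − 39 = 22
  between stop 2 and Hub: 25 + 28 − 12 = 41
Cheapest insertion is between Hub and stop 1, adding 15.
New total = 102 + 15 = 117.

+15 miles — insert stop 4 between Hub and stop 1.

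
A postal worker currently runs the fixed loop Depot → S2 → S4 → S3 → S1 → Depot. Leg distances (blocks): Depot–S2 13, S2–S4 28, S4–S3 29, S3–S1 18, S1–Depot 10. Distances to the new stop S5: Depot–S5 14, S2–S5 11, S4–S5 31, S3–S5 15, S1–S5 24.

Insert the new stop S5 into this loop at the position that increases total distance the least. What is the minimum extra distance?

Insertion cost between consecutive stops i–j is d(i,S5) + d(S5,j) − d(i,j):
  between Depot and S2: 14 + 11 − 13 = 12
  between S2 and S4: 11 + 31 − 28 = 14
  between S4 and S3: 31 + 15 − 29 = 17
  between S3 and S1: 15 + 24 − 18 = 21
  between S1 and Depot: 24 + 14 − 10 = 28
Cheapest insertion is between Depot and S2, adding 12.
New total = 98 + 12 = 110.

Minimum extra distance: 12 blocks, inserting S5 between Depot and S2.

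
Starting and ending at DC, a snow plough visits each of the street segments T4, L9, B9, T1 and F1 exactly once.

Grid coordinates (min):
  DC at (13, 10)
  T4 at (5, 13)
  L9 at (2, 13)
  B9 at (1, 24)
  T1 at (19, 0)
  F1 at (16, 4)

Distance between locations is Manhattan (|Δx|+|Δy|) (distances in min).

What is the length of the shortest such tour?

Shortest round trip = 84 min.

There are 60 distinct closed tours to check (reversals are equivalent).
DC-T4-L9-B9-T1-F1-DC: 11+3+12+42+7+9 = 84
DC-T4-L9-B9-F1-T1-DC: 11+3+12+35+7+16 = 84
DC-T4-L9-T1-B9-F1-DC: 11+3+30+42+35+9 = 130
DC-T4-L9-T1-F1-B9-DC: 11+3+30+7+35+26 = 112
DC-T4-L9-F1-B9-T1-DC: 11+3+23+35+42+16 = 130
DC-T4-L9-F1-T1-B9-DC: 11+3+23+7+42+26 = 112
DC-T4-B9-L9-T1-F1-DC: 11+15+12+30+7+9 = 84
DC-T4-B9-L9-F1-T1-DC: 11+15+12+23+7+16 = 84
DC-T4-B9-T1-L9-F1-DC: 11+15+42+30+23+9 = 130
DC-T4-B9-T1-F1-L9-DC: 11+15+42+7+23+14 = 112
DC-T4-B9-F1-L9-T1-DC: 11+15+35+23+30+16 = 130
DC-T4-B9-F1-T1-L9-DC: 11+15+35+7+30+14 = 112
DC-T4-T1-L9-B9-F1-DC: 11+27+30+12+35+9 = 124
DC-T4-T1-L9-F1-B9-DC: 11+27+30+23+35+26 = 152
… (46 more)
The minimum is 84.
One optimal route: DC → T4 → L9 → B9 → T1 → F1 → DC (or its reverse).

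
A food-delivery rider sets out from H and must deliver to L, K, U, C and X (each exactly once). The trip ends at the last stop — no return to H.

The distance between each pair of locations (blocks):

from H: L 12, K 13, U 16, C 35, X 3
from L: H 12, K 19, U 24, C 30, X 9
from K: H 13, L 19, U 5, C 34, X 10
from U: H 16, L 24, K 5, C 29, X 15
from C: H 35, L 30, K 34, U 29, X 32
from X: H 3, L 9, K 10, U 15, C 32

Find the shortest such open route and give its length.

Shortest open route: 65 blocks.

There are 5! = 120 possible orderings.
H → L → K → U → C → X: 12+19+5+29+32 = 97
H → L → K → U → X → C: 12+19+5+15+32 = 83
H → L → K → C → U → X: 12+19+34+29+15 = 109
H → L → K → C → X → U: 12+19+34+32+15 = 112
H → L → K → X → U → C: 12+19+10+15+29 = 85
H → L → K → X → C → U: 12+19+10+32+29 = 102
H → L → U → K → C → X: 12+24+5+34+32 = 107
H → L → U → K → X → C: 12+24+5+10+32 = 83
H → L → U → C → K → X: 12+24+29+34+10 = 109
H → L → U → C → X → K: 12+24+29+32+10 = 107
H → L → U → X → K → C: 12+24+15+10+34 = 95
H → L → U → X → C → K: 12+24+15+32+34 = 117
H → L → C → K → U → X: 12+30+34+5+15 = 96
H → L → C → K → X → U: 12+30+34+10+15 = 101
… (106 more)
H → L → X → K → U → C: 12+9+10+5+29 = 65  ← best
The minimum is 65.
One shortest path: H → L → X → K → U → C.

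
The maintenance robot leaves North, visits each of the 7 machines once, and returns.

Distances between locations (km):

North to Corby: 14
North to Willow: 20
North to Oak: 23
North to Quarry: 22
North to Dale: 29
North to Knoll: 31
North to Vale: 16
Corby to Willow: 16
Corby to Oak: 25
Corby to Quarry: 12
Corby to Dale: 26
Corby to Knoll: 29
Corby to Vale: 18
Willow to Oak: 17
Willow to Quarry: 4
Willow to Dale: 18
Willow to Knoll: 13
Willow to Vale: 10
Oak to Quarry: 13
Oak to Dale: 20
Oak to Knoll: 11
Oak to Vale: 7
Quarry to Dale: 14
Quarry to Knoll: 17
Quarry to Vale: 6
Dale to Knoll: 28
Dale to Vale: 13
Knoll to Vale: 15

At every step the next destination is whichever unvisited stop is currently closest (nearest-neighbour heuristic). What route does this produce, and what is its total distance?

From North: distances to unvisited — Corby=14, Vale=16, Willow=20, Quarry=22, Oak=23, Dale=29, Knoll=31. Nearest is Corby (14).
From Corby: distances to unvisited — Quarry=12, Willow=16, Vale=18, Oak=25, Dale=26, Knoll=29. Nearest is Quarry (12).
From Quarry: distances to unvisited — Willow=4, Vale=6, Oak=13, Dale=14, Knoll=17. Nearest is Willow (4).
From Willow: distances to unvisited — Vale=10, Knoll=13, Oak=17, Dale=18. Nearest is Vale (10).
From Vale: distances to unvisited — Oak=7, Dale=13, Knoll=15. Nearest is Oak (7).
From Oak: distances to unvisited — Knoll=11, Dale=20. Nearest is Knoll (11).
From Knoll: distances to unvisited — Dale=28. Nearest is Dale (28).
Return Dale→North: 29.
Total = 14 + 12 + 4 + 10 + 7 + 11 + 28 + 29 = 115.

Total distance 115 km via the nearest-neighbour route North → Corby → Quarry → Willow → Vale → Oak → Knoll → Dale → North.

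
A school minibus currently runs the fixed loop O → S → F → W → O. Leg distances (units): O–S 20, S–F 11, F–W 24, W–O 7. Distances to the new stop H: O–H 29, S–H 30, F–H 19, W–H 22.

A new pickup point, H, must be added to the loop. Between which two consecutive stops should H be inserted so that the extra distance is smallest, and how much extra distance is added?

Insertion cost between consecutive stops i–j is d(i,H) + d(H,j) − d(i,j):
  between O and S: 29 + 30 − 20 = 39
  between S and F: 30 + 19 − 11 = 38
  between F and W: 19 + 22 − 24 = 17
  between W and O: 22 + 29 − 7 = 44
Cheapest insertion is between F and W, adding 17.
New total = 62 + 17 = 79.

Adding 17 by placing H on the F–W leg.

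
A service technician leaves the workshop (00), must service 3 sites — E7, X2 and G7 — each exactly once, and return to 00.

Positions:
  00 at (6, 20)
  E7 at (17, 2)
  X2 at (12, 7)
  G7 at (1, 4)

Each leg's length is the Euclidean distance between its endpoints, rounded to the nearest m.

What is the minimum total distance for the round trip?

00→E7→X2→G7→00: 21+7+11+17 = 56
00→E7→G7→X2→00: 21+16+11+14 = 62
00→X2→E7→G7→00: 14+7+16+17 = 54
The minimum is 54.
One optimal route: 00 → X2 → E7 → G7 → 00 (or its reverse).

Minimum total distance: 54 m.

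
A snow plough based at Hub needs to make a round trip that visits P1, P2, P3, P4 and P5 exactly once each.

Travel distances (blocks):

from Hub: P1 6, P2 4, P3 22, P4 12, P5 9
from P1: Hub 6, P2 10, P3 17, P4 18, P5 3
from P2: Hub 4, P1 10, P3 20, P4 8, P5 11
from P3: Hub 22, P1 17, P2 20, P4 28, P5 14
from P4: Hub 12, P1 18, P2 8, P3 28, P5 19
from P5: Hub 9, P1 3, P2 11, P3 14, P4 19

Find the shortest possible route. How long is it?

Shortest round trip = 63 blocks.

Hub - P1 - P2 - P3 - P4 - P5 - Hub: 6+10+20+28+19+9 = 92
Hub - P1 - P2 - P3 - P5 - P4 - Hub: 6+10+20+14+19+12 = 81
Hub - P1 - P2 - P4 - P3 - P5 - Hub: 6+10+8+28+14+9 = 75
Hub - P1 - P2 - P4 - P5 - P3 - Hub: 6+10+8+19+14+22 = 79
Hub - P1 - P2 - P5 - P3 - P4 - Hub: 6+10+11+14+28+12 = 81
Hub - P1 - P2 - P5 - P4 - P3 - Hub: 6+10+11+19+28+22 = 96
Hub - P1 - P3 - P2 - P4 - P5 - Hub: 6+17+20+8+19+9 = 79
Hub - P1 - P3 - P2 - P5 - P4 - Hub: 6+17+20+11+19+12 = 85
Hub - P1 - P3 - P4 - P2 - P5 - Hub: 6+17+28+8+11+9 = 79
Hub - P1 - P3 - P4 - P5 - P2 - Hub: 6+17+28+19+11+4 = 85
Hub - P1 - P3 - P5 - P2 - P4 - Hub: 6+17+14+11+8+12 = 68
Hub - P1 - P3 - P5 - P4 - P2 - Hub: 6+17+14+19+8+4 = 68
Hub - P1 - P4 - P2 - P3 - P5 - Hub: 6+18+8+20+14+9 = 75
Hub - P1 - P4 - P2 - P5 - P3 - Hub: 6+18+8+11+14+22 = 79
… (46 more)
Hub - P1 - P5 - P3 - P2 - P4 - Hub: 6+3+14+20+8+12 = 63  ← best
The minimum is 63.
One optimal route: Hub → P1 → P5 → P3 → P2 → P4 → Hub (or its reverse).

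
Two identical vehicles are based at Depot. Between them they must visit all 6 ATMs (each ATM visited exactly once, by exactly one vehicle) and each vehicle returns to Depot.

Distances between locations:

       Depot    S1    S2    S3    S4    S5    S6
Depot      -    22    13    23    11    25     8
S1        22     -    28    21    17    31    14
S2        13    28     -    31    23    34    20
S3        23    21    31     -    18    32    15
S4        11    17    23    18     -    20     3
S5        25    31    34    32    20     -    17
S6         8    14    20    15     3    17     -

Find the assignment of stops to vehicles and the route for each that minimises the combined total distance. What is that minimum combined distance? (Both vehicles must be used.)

Minimum combined distance: 132.

There are 2^5 − 1 = 31 ways to divide the 6 stops into two non-empty groups. For each, the best each vehicle can do is its own shortest tour through its group:
  {S1} + {S2, S3, S4, S5, S6}: 44 + 107 = 151
  {S2} + {S1, S3, S4, S5, S6}: 26 + 106 = 132
  {S1, S2} + {S3, S4, S5, S6}: 63 + 86 = 149
  {S3} + {S1, S2, S4, S5, S6}: 46 + 103 = 149
  {S1, S3} + {S2, S4, S5, S6}: 66 + 78 = 144
  {S2, S3} + {S1, S4, S5, S6}: 67 + 84 = 151
  … (31 splits in total)
Best: vehicle 1 Depot → S2 → Depot = 26; vehicle 2 Depot → S1 → S3 → S4 → S5 → S6 → Depot = 106; combined 132.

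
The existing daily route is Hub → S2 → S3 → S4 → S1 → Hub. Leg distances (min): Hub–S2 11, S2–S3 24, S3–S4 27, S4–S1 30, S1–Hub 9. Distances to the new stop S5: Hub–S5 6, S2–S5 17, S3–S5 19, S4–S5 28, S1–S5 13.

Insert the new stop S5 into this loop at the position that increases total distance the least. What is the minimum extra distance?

Insertion cost between consecutive stops i–j is d(i,S5) + d(S5,j) − d(i,j):
  between Hub and S2: 6 + 17 − 11 = 12
  between S2 and S3: 17 + 19 − 24 = 12
  between S3 and S4: 19 + 28 − 27 = 20
  between S4 and S1: 28 + 13 − 30 = 11
  between S1 and Hub: 13 + 6 − 9 = 10
Cheapest insertion is between S1 and Hub, adding 10.
New total = 101 + 10 = 111.

Adding 10 min by placing S5 on the S1–Hub leg.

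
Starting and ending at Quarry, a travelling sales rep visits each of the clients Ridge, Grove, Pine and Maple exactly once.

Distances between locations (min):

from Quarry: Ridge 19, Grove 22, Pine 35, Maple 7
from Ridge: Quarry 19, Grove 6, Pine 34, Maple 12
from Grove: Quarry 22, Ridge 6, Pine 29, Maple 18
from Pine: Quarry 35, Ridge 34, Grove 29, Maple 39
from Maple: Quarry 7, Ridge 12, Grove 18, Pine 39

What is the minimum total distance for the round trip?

Shortest round trip = 89 min.

Quarry-Ridge-Grove-Pine-Maple-Quarry: 19+6+29+39+7 = 100
Quarry-Ridge-Grove-Maple-Pine-Quarry: 19+6+18+39+35 = 117
Quarry-Ridge-Pine-Grove-Maple-Quarry: 19+34+29+18+7 = 107
Quarry-Ridge-Pine-Maple-Grove-Quarry: 19+34+39+18+22 = 132
Quarry-Ridge-Maple-Grove-Pine-Quarry: 19+12+18+29+35 = 113
Quarry-Ridge-Maple-Pine-Grove-Quarry: 19+12+39+29+22 = 121
Quarry-Grove-Ridge-Pine-Maple-Quarry: 22+6+34+39+7 = 108
Quarry-Grove-Ridge-Maple-Pine-Quarry: 22+6+12+39+35 = 114
Quarry-Grove-Pine-Ridge-Maple-Quarry: 22+29+34+12+7 = 104
Quarry-Grove-Maple-Ridge-Pine-Quarry: 22+18+12+34+35 = 121
Quarry-Pine-Ridge-Grove-Maple-Quarry: 35+34+6+18+7 = 100
Quarry-Pine-Grove-Ridge-Maple-Quarry: 35+29+6+12+7 = 89
The minimum is 89.
One optimal route: Quarry → Pine → Grove → Ridge → Maple → Quarry (or its reverse).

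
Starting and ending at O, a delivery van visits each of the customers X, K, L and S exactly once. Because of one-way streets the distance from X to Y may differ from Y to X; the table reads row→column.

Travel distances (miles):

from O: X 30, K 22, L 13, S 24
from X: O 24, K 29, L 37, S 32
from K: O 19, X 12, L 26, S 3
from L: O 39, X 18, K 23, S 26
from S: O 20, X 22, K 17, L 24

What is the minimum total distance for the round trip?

83 miles — the shortest possible round trip.

O → X → K → L → S → O: 30+29+26+26+20 = 131
O → X → K → S → L → O: 30+29+3+24+39 = 125
O → X → L → K → S → O: 30+37+23+3+20 = 113
O → X → L → S → K → O: 30+37+26+17+19 = 129
O → X → S → K → L → O: 30+32+17+26+39 = 144
O → X → S → L → K → O: 30+32+24+23+19 = 128
O → K → X → L → S → O: 22+12+37+26+20 = 117
O → K → X → S → L → O: 22+12+32+24+39 = 129
O → K → L → X → S → O: 22+26+18+32+20 = 118
O → K → L → S → X → O: 22+26+26+22+24 = 120
O → K → S → X → L → O: 22+3+22+37+39 = 123
O → K → S → L → X → O: 22+3+24+18+24 = 91
O → L → X → K → S → O: 13+18+29+3+20 = 83
O → L → X → S → K → O: 13+18+32+17+19 = 99
… (10 more)
The minimum is 83.
One optimal route: O → L → X → K → S → O.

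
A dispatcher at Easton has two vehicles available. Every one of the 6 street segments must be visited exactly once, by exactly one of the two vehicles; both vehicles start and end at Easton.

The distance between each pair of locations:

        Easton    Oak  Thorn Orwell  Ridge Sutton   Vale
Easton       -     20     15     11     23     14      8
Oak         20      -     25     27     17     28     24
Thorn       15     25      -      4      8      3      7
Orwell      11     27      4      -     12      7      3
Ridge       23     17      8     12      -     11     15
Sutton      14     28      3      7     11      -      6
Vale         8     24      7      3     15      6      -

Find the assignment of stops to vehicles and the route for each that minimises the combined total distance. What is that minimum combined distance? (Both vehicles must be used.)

There are 2^5 − 1 = 31 ways to divide the 6 stops into two non-empty groups. For each, the best each vehicle can do is its own shortest tour through its group:
  {Oak} + {Thorn, Orwell, Ridge, Sutton, Vale}: 40 + 48 = 88
  {Thorn} + {Oak, Orwell, Ridge, Sutton, Vale}: 30 + 66 = 96
  {Oak, Thorn} + {Orwell, Ridge, Sutton, Vale}: 60 + 48 = 108
  {Orwell} + {Oak, Thorn, Ridge, Sutton, Vale}: 22 + 62 = 84
  {Oak, Orwell} + {Thorn, Ridge, Sutton, Vale}: 58 + 48 = 106
  {Thorn, Orwell} + {Oak, Ridge, Sutton, Vale}: 30 + 62 = 92
  … (31 splits in total)
  {Oak, Thorn, Orwell, Ridge, Sutton} + {Vale}: 66 + 16 = 82  ← best
Best: vehicle 1 Easton → Oak → Ridge → Thorn → Sutton → Orwell → Easton = 66; vehicle 2 Easton → Vale → Easton = 16; combined 82.

Minimum combined distance: 82.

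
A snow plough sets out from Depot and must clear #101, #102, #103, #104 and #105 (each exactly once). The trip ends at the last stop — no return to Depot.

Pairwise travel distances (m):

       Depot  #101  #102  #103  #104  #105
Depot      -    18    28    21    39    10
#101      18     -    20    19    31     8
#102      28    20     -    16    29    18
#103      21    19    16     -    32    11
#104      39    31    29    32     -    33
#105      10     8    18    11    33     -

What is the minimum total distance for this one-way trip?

Shortest open route: 82 m.

There are 5! = 120 possible orderings.
Depot→#101→#102→#103→#104→#105: 18+20+16+32+33 = 119
Depot→#101→#102→#103→#105→#104: 18+20+16+11+33 = 98
Depot→#101→#102→#104→#103→#105: 18+20+29+32+11 = 110
Depot→#101→#102→#104→#105→#103: 18+20+29+33+11 = 111
Depot→#101→#102→#105→#103→#104: 18+20+18+11+32 = 99
Depot→#101→#102→#105→#104→#103: 18+20+18+33+32 = 121
Depot→#101→#103→#102→#104→#105: 18+19+16+29+33 = 115
Depot→#101→#103→#102→#105→#104: 18+19+16+18+33 = 104
Depot→#101→#103→#104→#102→#105: 18+19+32+29+18 = 116
Depot→#101→#103→#104→#105→#102: 18+19+32+33+18 = 120
Depot→#101→#103→#105→#102→#104: 18+19+11+18+29 = 95
Depot→#101→#103→#105→#104→#102: 18+19+11+33+29 = 110
Depot→#101→#104→#102→#103→#105: 18+31+29+16+11 = 105
Depot→#101→#104→#102→#105→#103: 18+31+29+18+11 = 107
… (106 more)
Depot→#101→#105→#103→#102→#104: 18+8+11+16+29 = 82  ← best
The minimum is 82.
One shortest path: Depot → #101 → #105 → #103 → #102 → #104.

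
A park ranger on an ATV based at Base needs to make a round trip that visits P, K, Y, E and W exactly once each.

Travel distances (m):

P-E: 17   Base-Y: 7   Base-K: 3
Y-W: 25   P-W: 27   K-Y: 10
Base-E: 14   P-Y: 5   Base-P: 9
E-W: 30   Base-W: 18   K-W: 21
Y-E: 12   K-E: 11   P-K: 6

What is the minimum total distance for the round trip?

With 5 stops there are 5!/2 = 60 distinct round trips (a route and its reverse cost the same).
Base→P→K→Y→E→W→Base: 9+6+10+12+30+18 = 85
Base→P→K→Y→W→E→Base: 9+6+10+25+30+14 = 94
Base→P→K→E→Y→W→Base: 9+6+11+12+25+18 = 81
Base→P→K→E→W→Y→Base: 9+6+11+30+25+7 = 88
Base→P→K→W→Y→E→Base: 9+6+21+25+12+14 = 87
Base→P→K→W→E→Y→Base: 9+6+21+30+12+7 = 85
Base→P→Y→K→E→W→Base: 9+5+10+11+30+18 = 83
Base→P→Y→K→W→E→Base: 9+5+10+21+30+14 = 89
Base→P→Y→E→K→W→Base: 9+5+12+11+21+18 = 76
Base→P→Y→E→W→K→Base: 9+5+12+30+21+3 = 80
Base→P→Y→W→K→E→Base: 9+5+25+21+11+14 = 85
Base→P→Y→W→E→K→Base: 9+5+25+30+11+3 = 83
Base→P→E→K→Y→W→Base: 9+17+11+10+25+18 = 90
Base→P→E→K→W→Y→Base: 9+17+11+21+25+7 = 90
… (46 more)
Base→K→P→Y→E→W→Base: 3+6+5+12+30+18 = 74  ← best
The minimum is 74.
One optimal route: Base → K → P → Y → E → W → Base (or its reverse).

Shortest round trip = 74 m.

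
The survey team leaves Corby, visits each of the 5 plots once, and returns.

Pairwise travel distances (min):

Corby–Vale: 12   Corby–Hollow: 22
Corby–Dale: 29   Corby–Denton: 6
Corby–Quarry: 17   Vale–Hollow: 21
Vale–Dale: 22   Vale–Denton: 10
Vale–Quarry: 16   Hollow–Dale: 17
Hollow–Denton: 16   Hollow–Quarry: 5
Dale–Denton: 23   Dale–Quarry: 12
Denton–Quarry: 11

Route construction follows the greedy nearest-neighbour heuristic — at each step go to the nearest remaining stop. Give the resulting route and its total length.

83 min along Corby → Denton → Vale → Quarry → Hollow → Dale → Corby.

From Corby: distances to unvisited — Denton=6, Vale=12, Quarry=17, Hollow=22, Dale=29. Nearest is Denton (6).
From Denton: distances to unvisited — Vale=10, Quarry=11, Hollow=16, Dale=23. Nearest is Vale (10).
From Vale: distances to unvisited — Quarry=16, Hollow=21, Dale=22. Nearest is Quarry (16).
From Quarry: distances to unvisited — Hollow=5, Dale=12. Nearest is Hollow (5).
From Hollow: distances to unvisited — Dale=17. Nearest is Dale (17).
Return Dale→Corby: 29.
Total = 6 + 10 + 16 + 5 + 17 + 29 = 83.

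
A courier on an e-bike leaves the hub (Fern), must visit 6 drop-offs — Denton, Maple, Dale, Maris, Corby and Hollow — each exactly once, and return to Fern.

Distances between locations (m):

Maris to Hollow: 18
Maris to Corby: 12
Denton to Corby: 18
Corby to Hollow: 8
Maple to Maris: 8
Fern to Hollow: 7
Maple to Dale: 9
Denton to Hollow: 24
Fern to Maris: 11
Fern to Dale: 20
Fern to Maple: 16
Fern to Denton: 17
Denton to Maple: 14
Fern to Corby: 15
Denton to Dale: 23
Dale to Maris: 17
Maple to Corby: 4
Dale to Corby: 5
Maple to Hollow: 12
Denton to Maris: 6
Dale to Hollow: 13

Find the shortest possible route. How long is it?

With 6 stops there are 6!/2 = 360 distinct round trips (a route and its reverse cost the same).
Fern → Denton → Maple → Dale → Maris → Corby → Hollow → Fern: 17+14+9+17+12+8+7 = 84
Fern → Denton → Maple → Dale → Maris → Hollow → Corby → Fern: 17+14+9+17+18+8+15 = 98
Fern → Denton → Maple → Dale → Corby → Maris → Hollow → Fern: 17+14+9+5+12+18+7 = 82
Fern → Denton → Maple → Dale → Corby → Hollow → Maris → Fern: 17+14+9+5+8+18+11 = 82
Fern → Denton → Maple → Dale → Hollow → Maris → Corby → Fern: 17+14+9+13+18+12+15 = 98
Fern → Denton → Maple → Dale → Hollow → Corby → Maris → Fern: 17+14+9+13+8+12+11 = 84
Fern → Denton → Maple → Maris → Dale → Corby → Hollow → Fern: 17+14+8+17+5+8+7 = 76
Fern → Denton → Maple → Maris → Dale → Hollow → Corby → Fern: 17+14+8+17+13+8+15 = 92
… (352 more)
Fern → Denton → Maris → Maple → Dale → Corby → Hollow → Fern: 17+6+8+9+5+8+7 = 60  ← best
The minimum is 60.
One optimal route: Fern → Denton → Maris → Maple → Dale → Corby → Hollow → Fern (or its reverse).

Shortest round trip = 60 m.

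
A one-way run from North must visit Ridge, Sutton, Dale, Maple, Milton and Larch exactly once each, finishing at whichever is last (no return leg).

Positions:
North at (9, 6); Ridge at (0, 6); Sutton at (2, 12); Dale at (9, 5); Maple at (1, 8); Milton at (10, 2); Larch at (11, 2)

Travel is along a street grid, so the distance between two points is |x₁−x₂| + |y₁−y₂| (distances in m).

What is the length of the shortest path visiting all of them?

29 m — the minimum one-way total.

There are 6! = 720 possible orderings.
North - Ridge - Sutton - Dale - Maple - Milton - Larch: 9+8+14+11+15+1 = 58
North - Ridge - Sutton - Dale - Maple - Larch - Milton: 9+8+14+11+16+1 = 59
North - Ridge - Sutton - Dale - Milton - Maple - Larch: 9+8+14+4+15+16 = 66
North - Ridge - Sutton - Dale - Milton - Larch - Maple: 9+8+14+4+1+16 = 52
North - Ridge - Sutton - Dale - Larch - Maple - Milton: 9+8+14+5+16+15 = 67
North - Ridge - Sutton - Dale - Larch - Milton - Maple: 9+8+14+5+1+15 = 52
North - Ridge - Sutton - Maple - Dale - Milton - Larch: 9+8+5+11+4+1 = 38
North - Ridge - Sutton - Maple - Dale - Larch - Milton: 9+8+5+11+5+1 = 39
… (712 more)
North - Dale - Milton - Larch - Ridge - Maple - Sutton: 1+4+1+15+3+5 = 29  ← best
The minimum is 29.
One shortest path: North → Dale → Milton → Larch → Ridge → Maple → Sutton.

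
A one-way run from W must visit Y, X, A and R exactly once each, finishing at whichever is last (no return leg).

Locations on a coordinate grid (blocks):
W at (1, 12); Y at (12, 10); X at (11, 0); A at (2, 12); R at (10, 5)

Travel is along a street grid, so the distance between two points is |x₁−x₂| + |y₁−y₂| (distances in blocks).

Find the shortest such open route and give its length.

There are 4! = 24 possible orderings.
W→Y→X→A→R: 13+11+21+15 = 60
W→Y→X→R→A: 13+11+6+15 = 45
W→Y→A→X→R: 13+12+21+6 = 52
W→Y→A→R→X: 13+12+15+6 = 46
W→Y→R→X→A: 13+7+6+21 = 47
W→Y→R→A→X: 13+7+15+21 = 56
W→X→Y→A→R: 22+11+12+15 = 60
W→X→Y→R→A: 22+11+7+15 = 55
W→X→A→Y→R: 22+21+12+7 = 62
W→X→A→R→Y: 22+21+15+7 = 65
W→X→R→Y→A: 22+6+7+12 = 47
W→X→R→A→Y: 22+6+15+12 = 55
W→A→Y→X→R: 1+12+11+6 = 30
W→A→Y→R→X: 1+12+7+6 = 26
… (10 more)
The minimum is 26.
One shortest path: W → A → Y → R → X.

Shortest open route: 26 blocks.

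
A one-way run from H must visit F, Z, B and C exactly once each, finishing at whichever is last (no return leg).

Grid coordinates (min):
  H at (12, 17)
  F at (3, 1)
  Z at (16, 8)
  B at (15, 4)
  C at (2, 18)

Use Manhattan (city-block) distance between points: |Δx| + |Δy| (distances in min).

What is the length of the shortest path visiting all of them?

There are 4! = 24 possible orderings.
H → F → Z → B → C: 25+20+5+27 = 77
H → F → Z → C → B: 25+20+24+27 = 96
H → F → B → Z → C: 25+15+5+24 = 69
H → F → B → C → Z: 25+15+27+24 = 91
H → F → C → Z → B: 25+18+24+5 = 72
H → F → C → B → Z: 25+18+27+5 = 75
H → Z → F → B → C: 13+20+15+27 = 75
H → Z → F → C → B: 13+20+18+27 = 78
H → Z → B → F → C: 13+5+15+18 = 51
H → Z → B → C → F: 13+5+27+18 = 63
H → Z → C → F → B: 13+24+18+15 = 70
H → Z → C → B → F: 13+24+27+15 = 79
H → B → F → Z → C: 16+15+20+24 = 75
H → B → F → C → Z: 16+15+18+24 = 73
… (10 more)
H → C → F → B → Z: 11+18+15+5 = 49  ← best
The minimum is 49.
One shortest path: H → C → F → B → Z.

Shortest open route: 49 min.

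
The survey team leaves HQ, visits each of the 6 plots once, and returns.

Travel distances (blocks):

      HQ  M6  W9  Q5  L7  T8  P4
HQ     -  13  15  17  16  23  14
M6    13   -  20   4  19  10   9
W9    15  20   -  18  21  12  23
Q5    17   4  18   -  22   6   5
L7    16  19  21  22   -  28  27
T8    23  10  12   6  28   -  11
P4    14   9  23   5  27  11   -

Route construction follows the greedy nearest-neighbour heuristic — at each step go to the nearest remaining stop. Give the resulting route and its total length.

HQ → [M6:13 / P4:14 / W9:15 / L7:16 / Q5:17 / T8:23] → M6 (13)
M6 → [Q5:4 / P4:9 / T8:10 / L7:19 / W9:20] → Q5 (4)
Q5 → [P4:5 / T8:6 / W9:18 / L7:22] → P4 (5)
P4 → [T8:11 / W9:23 / L7:27] → T8 (11)
T8 → [W9:12 / L7:28] → W9 (12)
W9 → [L7:21] → L7 (21)
Return L7→HQ: 16.
Total = 13 + 4 + 5 + 11 + 12 + 21 + 16 = 82.

Nearest-neighbour total = 82 blocks; route HQ → M6 → Q5 → P4 → T8 → W9 → L7 → HQ.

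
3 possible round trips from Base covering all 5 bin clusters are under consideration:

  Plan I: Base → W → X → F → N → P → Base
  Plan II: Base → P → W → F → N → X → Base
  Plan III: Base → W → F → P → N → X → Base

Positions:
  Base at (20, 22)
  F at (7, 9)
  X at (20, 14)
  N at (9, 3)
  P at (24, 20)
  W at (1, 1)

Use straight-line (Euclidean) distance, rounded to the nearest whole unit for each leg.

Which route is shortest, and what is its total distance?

Plan I: 28 + 23 + 14 + 6 + 23 + 4 = 98
Plan II: 4 + 30 + 10 + 6 + 16 + 8 = 74
Plan III: 28 + 10 + 20 + 23 + 16 + 8 = 105

74 — Plan II is the shortest.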